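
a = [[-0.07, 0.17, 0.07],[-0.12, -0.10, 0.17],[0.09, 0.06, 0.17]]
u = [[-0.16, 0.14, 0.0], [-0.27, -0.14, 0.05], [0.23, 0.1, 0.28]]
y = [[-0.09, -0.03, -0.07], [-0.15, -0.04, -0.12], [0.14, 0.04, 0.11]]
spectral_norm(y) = 0.29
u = y + a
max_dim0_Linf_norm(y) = 0.15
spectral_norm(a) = 0.26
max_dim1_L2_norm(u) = 0.38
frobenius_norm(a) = 0.36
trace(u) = -0.02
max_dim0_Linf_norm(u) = 0.28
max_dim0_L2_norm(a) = 0.25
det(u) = 0.02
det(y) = 0.00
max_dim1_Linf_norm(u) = 0.28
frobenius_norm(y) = 0.29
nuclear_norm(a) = 0.62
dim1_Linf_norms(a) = [0.17, 0.17, 0.17]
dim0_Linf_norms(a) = [0.12, 0.17, 0.17]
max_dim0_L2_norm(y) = 0.22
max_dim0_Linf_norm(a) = 0.17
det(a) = 0.01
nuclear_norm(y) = 0.30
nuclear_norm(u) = 0.86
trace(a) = 0.00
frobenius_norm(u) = 0.53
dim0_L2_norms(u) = [0.39, 0.22, 0.28]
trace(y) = -0.02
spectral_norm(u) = 0.44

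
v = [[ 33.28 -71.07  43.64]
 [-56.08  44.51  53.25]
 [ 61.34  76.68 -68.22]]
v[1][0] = -56.08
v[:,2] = [43.64, 53.25, -68.22]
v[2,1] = 76.68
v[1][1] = 44.51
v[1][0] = -56.08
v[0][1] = -71.07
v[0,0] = 33.28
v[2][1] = 76.68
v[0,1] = -71.07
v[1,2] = 53.25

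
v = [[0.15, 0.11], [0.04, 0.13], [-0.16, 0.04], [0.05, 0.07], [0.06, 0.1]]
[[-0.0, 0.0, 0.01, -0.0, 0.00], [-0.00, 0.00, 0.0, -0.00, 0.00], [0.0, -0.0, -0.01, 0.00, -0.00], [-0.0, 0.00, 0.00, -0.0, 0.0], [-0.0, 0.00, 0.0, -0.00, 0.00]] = v @ [[-0.03, 0.02, 0.08, -0.02, 0.03], [-0.0, 0.00, 0.0, -0.00, 0.0]]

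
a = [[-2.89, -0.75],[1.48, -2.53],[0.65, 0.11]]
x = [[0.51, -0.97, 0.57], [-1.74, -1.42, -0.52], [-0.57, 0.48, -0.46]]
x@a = [[-2.54, 2.13], [2.59, 4.84], [2.06, -0.84]]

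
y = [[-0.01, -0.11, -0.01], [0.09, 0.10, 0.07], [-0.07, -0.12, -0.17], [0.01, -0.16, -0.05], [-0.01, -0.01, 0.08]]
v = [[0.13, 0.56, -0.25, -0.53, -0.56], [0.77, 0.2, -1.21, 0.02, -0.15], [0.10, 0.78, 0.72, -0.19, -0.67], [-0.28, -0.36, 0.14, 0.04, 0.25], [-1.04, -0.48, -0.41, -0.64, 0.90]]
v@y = [[0.07, 0.16, 0.06], [0.1, 0.08, 0.20], [0.02, 0.02, -0.11], [-0.04, -0.03, -0.03], [-0.02, 0.21, 0.15]]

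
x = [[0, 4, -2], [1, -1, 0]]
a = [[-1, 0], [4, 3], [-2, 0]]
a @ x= [[0, -4, 2], [3, 13, -8], [0, -8, 4]]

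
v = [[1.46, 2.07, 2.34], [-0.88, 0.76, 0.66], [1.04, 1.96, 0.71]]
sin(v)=[[0.92, -1.25, 0.00],[-0.42, 1.20, 1.05],[0.84, 0.13, -0.36]]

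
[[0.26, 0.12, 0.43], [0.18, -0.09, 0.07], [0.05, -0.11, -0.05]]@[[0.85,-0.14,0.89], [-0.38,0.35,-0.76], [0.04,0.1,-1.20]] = [[0.19, 0.05, -0.38], [0.19, -0.05, 0.14], [0.08, -0.05, 0.19]]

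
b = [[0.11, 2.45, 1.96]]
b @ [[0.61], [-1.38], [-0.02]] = [[-3.35]]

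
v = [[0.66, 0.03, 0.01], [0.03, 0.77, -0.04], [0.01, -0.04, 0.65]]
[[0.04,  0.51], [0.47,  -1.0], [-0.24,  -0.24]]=v @ [[0.04, 0.84], [0.59, -1.36], [-0.34, -0.46]]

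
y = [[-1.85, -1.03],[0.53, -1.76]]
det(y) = 3.80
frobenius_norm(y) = 2.80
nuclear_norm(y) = 3.93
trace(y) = -3.61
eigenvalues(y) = [(-1.81+0.74j), (-1.81-0.74j)]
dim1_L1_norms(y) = [2.88, 2.29]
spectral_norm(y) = 2.22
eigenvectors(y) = [[0.81+0.00j, 0.81-0.00j], [-0.04-0.58j, (-0.04+0.58j)]]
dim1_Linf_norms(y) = [1.85, 1.76]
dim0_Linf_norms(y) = [1.85, 1.76]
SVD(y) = [[0.88, 0.47], [0.47, -0.88]] @ diag([2.2203404259527666, 1.7123049941175452]) @ [[-0.62, -0.78], [-0.78, 0.62]]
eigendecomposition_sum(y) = [[-0.92+0.31j, -0.52-1.26j], [(0.26+0.65j), (-0.88+0.42j)]] + [[-0.92-0.31j, (-0.52+1.26j)], [0.26-0.65j, (-0.88-0.42j)]]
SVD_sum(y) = [[-1.22, -1.53],[-0.65, -0.82]] + [[-0.63,0.5], [1.18,-0.94]]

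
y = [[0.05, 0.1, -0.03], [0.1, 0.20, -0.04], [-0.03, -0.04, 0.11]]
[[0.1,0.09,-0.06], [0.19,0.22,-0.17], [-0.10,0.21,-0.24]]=y@[[-0.79, -3.18, 2.83], [1.2, 3.12, -2.72], [-0.65, 2.15, -2.38]]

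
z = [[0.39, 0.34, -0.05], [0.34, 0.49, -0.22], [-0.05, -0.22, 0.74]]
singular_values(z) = [0.97, 0.57, 0.08]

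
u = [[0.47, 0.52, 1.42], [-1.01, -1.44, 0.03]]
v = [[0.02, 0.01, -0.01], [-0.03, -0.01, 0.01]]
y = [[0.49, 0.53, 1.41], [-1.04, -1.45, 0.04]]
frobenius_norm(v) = 0.04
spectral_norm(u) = 2.00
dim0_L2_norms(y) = [1.15, 1.54, 1.41]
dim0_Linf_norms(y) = [1.04, 1.45, 1.41]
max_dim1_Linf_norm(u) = 1.44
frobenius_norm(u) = 2.37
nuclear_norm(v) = 0.04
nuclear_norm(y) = 3.29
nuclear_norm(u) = 3.26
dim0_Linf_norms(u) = [1.01, 1.44, 1.42]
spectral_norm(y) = 2.03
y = u + v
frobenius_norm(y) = 2.39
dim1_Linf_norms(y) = [1.41, 1.45]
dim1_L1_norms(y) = [2.43, 2.53]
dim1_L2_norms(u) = [1.58, 1.76]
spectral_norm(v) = 0.04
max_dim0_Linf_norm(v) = 0.03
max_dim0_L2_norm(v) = 0.04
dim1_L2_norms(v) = [0.02, 0.03]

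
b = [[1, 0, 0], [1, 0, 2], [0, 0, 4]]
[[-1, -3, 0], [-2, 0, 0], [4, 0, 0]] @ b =[[-4, 0, -6], [-2, 0, 0], [4, 0, 0]]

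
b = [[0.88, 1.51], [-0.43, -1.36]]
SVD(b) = [[-0.78, 0.63],  [0.63, 0.78]] @ diag([2.242632201928429, 0.2441327648506997]) @ [[-0.43, -0.90], [0.9, -0.43]]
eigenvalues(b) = [0.54, -1.02]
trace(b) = -0.48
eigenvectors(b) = [[0.98, -0.62], [-0.22, 0.78]]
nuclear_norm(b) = 2.49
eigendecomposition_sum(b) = [[0.66, 0.52], [-0.15, -0.12]] + [[0.22, 0.99], [-0.28, -1.24]]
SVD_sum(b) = [[0.74, 1.58], [-0.6, -1.28]] + [[0.14, -0.07], [0.17, -0.08]]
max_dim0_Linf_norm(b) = 1.51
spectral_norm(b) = 2.24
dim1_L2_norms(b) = [1.75, 1.43]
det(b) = -0.55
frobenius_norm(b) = 2.26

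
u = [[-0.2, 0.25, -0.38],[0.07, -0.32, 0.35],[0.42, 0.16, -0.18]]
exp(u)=[[0.76, 0.17, -0.28], [0.11, 0.76, 0.26], [0.35, 0.16, 0.8]]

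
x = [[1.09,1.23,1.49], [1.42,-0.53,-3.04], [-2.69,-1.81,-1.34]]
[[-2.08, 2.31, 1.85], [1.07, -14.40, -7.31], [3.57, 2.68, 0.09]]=x @ [[-1.39, -3.15, -1.19], [0.96, 0.90, 0.4], [-1.17, 3.11, 1.78]]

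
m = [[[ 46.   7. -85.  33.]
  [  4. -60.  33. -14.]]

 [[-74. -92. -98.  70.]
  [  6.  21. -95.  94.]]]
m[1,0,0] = -74.0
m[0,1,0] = 4.0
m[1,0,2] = -98.0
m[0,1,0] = 4.0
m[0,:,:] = [[46.0, 7.0, -85.0, 33.0], [4.0, -60.0, 33.0, -14.0]]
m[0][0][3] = 33.0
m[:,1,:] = [[4.0, -60.0, 33.0, -14.0], [6.0, 21.0, -95.0, 94.0]]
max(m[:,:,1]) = 21.0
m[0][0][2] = -85.0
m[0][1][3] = -14.0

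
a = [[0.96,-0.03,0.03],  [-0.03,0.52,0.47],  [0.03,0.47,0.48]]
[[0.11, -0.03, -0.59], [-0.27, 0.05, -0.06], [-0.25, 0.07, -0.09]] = a@[[0.10, -0.06, -0.61],[-0.45, -0.31, -0.03],[-0.08, 0.45, -0.13]]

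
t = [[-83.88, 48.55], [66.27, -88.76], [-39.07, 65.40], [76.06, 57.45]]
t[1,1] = -88.76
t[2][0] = -39.07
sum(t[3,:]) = 133.51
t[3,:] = [76.06, 57.45]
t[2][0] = -39.07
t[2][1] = 65.4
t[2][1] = 65.4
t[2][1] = 65.4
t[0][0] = -83.88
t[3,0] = 76.06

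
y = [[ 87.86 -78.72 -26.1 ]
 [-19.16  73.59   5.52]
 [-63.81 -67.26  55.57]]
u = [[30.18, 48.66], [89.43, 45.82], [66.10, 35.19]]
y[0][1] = -78.72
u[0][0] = 30.18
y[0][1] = -78.72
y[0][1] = -78.72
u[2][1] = 35.19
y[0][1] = -78.72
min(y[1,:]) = -19.16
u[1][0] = 89.43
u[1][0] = 89.43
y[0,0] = 87.86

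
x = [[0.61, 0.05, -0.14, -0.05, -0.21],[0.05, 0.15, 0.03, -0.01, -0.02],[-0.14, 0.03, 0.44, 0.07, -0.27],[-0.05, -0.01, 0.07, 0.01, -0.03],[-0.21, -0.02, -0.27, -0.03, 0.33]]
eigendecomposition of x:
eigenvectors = [[0.87, 0.29, -0.02, 0.39, -0.01], [0.09, -0.04, 0.98, -0.14, -0.09], [0.02, -0.81, 0.06, 0.55, 0.19], [-0.04, -0.13, -0.07, 0.15, -0.98], [-0.48, 0.49, 0.17, 0.71, 0.05]]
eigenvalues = [0.73, 0.66, 0.15, 0.0, -0.0]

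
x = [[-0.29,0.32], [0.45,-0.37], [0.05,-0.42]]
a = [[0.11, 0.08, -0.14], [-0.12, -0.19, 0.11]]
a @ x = [[-0.0, 0.06], [-0.05, -0.01]]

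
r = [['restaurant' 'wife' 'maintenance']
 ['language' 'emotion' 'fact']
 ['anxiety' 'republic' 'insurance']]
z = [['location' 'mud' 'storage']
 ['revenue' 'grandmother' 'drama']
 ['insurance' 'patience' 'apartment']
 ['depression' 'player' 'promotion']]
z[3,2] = 'promotion'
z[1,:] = ['revenue', 'grandmother', 'drama']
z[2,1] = 'patience'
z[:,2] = ['storage', 'drama', 'apartment', 'promotion']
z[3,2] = 'promotion'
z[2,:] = ['insurance', 'patience', 'apartment']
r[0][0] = 'restaurant'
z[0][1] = 'mud'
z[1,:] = ['revenue', 'grandmother', 'drama']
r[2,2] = 'insurance'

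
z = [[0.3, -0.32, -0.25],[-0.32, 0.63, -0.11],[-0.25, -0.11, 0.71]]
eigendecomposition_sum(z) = [[0.0, 0.0, 0.00], [0.0, 0.0, 0.0], [0.0, 0.00, 0.00]] + [[0.29, -0.27, -0.3],[-0.27, 0.25, 0.28],[-0.3, 0.28, 0.31]] + [[0.01,-0.05,0.05], [-0.05,0.38,-0.39], [0.05,-0.39,0.4]]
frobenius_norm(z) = 1.16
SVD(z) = [[-0.59,0.09,0.81], [0.54,-0.70,0.47], [0.61,0.71,0.36]] @ diag([0.8536458600269484, 0.7850395005233617, 0.0013146394496899336]) @ [[-0.59,0.54,0.61], [0.09,-0.7,0.71], [0.81,0.47,0.36]]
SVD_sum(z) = [[0.29, -0.27, -0.30], [-0.27, 0.25, 0.28], [-0.3, 0.28, 0.31]] + [[0.01, -0.05, 0.05], [-0.05, 0.38, -0.39], [0.05, -0.39, 0.40]] + [[0.0, 0.00, 0.00], [0.00, 0.0, 0.0], [0.0, 0.00, 0.0]]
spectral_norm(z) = 0.85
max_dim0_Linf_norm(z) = 0.71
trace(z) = 1.64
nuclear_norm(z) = 1.64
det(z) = 0.00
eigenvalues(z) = [0.0, 0.85, 0.79]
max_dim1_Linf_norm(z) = 0.71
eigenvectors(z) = [[-0.81, -0.59, 0.09], [-0.47, 0.54, -0.70], [-0.36, 0.61, 0.71]]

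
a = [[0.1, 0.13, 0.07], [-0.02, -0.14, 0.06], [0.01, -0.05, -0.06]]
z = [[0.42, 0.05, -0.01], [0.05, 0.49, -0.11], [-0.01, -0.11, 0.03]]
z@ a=[[0.04, 0.05, 0.03],  [-0.01, -0.06, 0.04],  [0.00, 0.01, -0.01]]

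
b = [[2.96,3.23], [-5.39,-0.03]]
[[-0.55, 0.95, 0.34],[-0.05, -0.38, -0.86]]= b @ [[0.01, 0.07, 0.16], [-0.18, 0.23, -0.04]]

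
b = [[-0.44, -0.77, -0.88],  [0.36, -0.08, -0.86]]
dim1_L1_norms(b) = [2.09, 1.3]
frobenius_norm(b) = 1.56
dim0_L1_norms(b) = [0.8, 0.85, 1.74]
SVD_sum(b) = [[-0.16, -0.6, -1.02], [-0.1, -0.36, -0.62]] + [[-0.28,-0.17,0.14], [0.46,0.28,-0.24]]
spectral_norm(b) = 1.40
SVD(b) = [[-0.85, -0.52], [-0.52, 0.85]] @ diag([1.4006768949776713, 0.6889152603010833]) @ [[0.14,0.50,0.86], [0.78,0.48,-0.4]]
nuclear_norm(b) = 2.09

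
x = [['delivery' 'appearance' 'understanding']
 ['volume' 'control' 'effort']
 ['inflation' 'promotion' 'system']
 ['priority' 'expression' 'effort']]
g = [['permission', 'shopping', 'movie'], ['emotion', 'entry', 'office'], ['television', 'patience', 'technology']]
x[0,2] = 'understanding'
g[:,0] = ['permission', 'emotion', 'television']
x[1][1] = 'control'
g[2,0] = 'television'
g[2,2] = 'technology'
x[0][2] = 'understanding'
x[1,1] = 'control'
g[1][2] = 'office'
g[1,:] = ['emotion', 'entry', 'office']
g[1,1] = 'entry'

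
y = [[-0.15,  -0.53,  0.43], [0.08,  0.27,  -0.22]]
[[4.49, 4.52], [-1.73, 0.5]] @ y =[[-0.31,-1.16,0.94],[0.3,1.05,-0.85]]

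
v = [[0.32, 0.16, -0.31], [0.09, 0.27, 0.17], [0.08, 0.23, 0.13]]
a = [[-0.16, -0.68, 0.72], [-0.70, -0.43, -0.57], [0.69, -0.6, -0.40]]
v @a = [[-0.38,-0.10,0.26], [-0.09,-0.28,-0.16], [-0.08,-0.23,-0.13]]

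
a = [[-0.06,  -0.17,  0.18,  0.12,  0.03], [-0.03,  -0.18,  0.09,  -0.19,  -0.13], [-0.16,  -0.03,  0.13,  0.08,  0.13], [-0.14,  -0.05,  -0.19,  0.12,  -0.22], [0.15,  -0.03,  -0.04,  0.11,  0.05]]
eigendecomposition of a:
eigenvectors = [[-0.39+0.00j, 0.17-0.45j, (0.17+0.45j), (-0.04+0.45j), (-0.04-0.45j)], [(-0.79+0j), (0.28-0.09j), (0.28+0.09j), 0.15-0.27j, 0.15+0.27j], [-0.28+0.00j, (0.55+0j), (0.55-0j), (-0.06+0.15j), -0.06-0.15j], [-0.30+0.00j, (0.29-0.1j), (0.29+0.1j), -0.70+0.00j, (-0.7-0j)], [(0.23+0j), (-0.53+0.06j), -0.53-0.06j, 0.13+0.40j, 0.13-0.40j]]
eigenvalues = [(-0.2+0j), (-0.02+0.14j), (-0.02-0.14j), (0.15+0.24j), (0.15-0.24j)]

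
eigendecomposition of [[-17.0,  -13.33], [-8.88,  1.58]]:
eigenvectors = [[-0.94,0.49], [-0.35,-0.87]]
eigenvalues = [-22.02, 6.6]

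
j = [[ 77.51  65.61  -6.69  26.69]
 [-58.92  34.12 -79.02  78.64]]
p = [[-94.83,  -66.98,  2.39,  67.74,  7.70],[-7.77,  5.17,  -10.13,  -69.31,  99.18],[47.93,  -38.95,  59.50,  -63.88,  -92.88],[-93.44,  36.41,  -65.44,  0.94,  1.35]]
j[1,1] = 34.12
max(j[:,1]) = 65.61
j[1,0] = -58.92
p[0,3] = 67.74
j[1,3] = 78.64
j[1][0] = -58.92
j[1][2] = -79.02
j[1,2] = -79.02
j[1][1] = 34.12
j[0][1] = 65.61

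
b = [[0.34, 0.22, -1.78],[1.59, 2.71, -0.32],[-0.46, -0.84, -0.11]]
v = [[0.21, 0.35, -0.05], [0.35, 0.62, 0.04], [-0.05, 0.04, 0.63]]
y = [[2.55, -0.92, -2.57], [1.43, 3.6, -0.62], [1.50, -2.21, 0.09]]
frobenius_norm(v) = 1.04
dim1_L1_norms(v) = [0.61, 1.01, 0.72]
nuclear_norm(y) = 9.54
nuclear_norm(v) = 1.46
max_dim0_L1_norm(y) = 6.73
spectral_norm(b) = 3.35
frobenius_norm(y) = 6.04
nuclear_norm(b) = 5.09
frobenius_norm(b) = 3.77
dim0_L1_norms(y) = [5.48, 6.73, 3.28]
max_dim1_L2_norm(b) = 3.16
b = y @ v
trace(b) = 2.94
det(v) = 0.00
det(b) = 0.04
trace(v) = 1.46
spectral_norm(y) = 4.33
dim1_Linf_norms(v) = [0.35, 0.62, 0.63]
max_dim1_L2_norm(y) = 3.92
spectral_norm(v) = 0.82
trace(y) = 6.24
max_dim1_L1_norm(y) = 6.04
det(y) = 20.31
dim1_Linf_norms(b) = [1.78, 2.71, 0.84]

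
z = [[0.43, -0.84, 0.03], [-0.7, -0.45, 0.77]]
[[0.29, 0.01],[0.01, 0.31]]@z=[[0.12, -0.25, 0.02], [-0.21, -0.15, 0.24]]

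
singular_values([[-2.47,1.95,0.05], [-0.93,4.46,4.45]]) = [6.65, 2.5]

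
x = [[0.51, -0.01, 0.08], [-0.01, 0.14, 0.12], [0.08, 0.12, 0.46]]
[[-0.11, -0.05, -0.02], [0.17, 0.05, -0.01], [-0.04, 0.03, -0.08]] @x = [[-0.06, -0.01, -0.02],[0.09, 0.0, 0.02],[-0.03, -0.0, -0.04]]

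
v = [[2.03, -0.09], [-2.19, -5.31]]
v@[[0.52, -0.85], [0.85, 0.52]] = [[0.98, -1.77], [-5.65, -0.9]]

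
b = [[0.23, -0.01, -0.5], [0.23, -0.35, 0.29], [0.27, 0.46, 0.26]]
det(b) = -0.15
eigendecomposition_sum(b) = [[(0.12+0.23j), (-0.07+0.14j), -0.22+0.16j], [0.08-0.03j, (0.05+0.03j), 0.05+0.08j], [(0.15-0.15j), 0.13+0.02j, 0.18+0.14j]] + [[(0.12-0.23j), (-0.07-0.14j), -0.22-0.16j], [(0.08+0.03j), (0.05-0.03j), 0.05-0.08j], [(0.15+0.15j), 0.13-0.02j, 0.18-0.14j]] + [[(-0.02+0j),0.13-0.00j,-0.06-0.00j], [(0.06-0j),-0.44+0.00j,(0.2+0j)], [-0.03+0.00j,0.21-0.00j,-0.09-0.00j]]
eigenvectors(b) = [[(0.75+0j), (0.75-0j), 0.25+0.00j], [(0.03-0.26j), (0.03+0.26j), (-0.88+0j)], [(-0.17-0.58j), (-0.17+0.58j), (0.41+0j)]]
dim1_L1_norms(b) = [0.74, 0.87, 0.99]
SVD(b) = [[-0.67, -0.38, -0.63], [0.28, 0.66, -0.7], [0.68, -0.65, -0.34]] @ diag([0.6432656692797553, 0.5775028566528597, 0.4090228957941778]) @ [[0.15, 0.35, 0.93], [-0.19, -0.91, 0.37], [-0.97, 0.23, 0.07]]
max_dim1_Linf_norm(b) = 0.5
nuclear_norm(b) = 1.63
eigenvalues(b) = [(0.35+0.39j), (0.35-0.39j), (-0.55+0j)]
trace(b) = 0.14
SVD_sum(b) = [[-0.06, -0.15, -0.40], [0.03, 0.06, 0.17], [0.06, 0.15, 0.41]] + [[0.04, 0.20, -0.08], [-0.07, -0.35, 0.14], [0.07, 0.34, -0.14]] + [[0.25, -0.06, -0.02], [0.28, -0.07, -0.02], [0.13, -0.03, -0.01]]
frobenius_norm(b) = 0.96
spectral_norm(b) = 0.64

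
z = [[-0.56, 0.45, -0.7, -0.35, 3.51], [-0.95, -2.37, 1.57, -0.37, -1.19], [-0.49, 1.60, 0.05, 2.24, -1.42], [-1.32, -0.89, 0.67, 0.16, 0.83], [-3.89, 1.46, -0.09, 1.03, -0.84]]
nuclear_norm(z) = 14.04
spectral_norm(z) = 4.93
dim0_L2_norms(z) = [4.28, 3.36, 1.85, 2.52, 4.14]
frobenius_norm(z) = 7.52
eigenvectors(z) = [[(-0.02+0.62j), (-0.02-0.62j), (0.14+0j), -0.07+0.00j, 0.07+0.00j], [-0.10-0.24j, (-0.1+0.24j), 0.65+0.00j, -0.51+0.00j, 0.24+0.00j], [-0.10-0.11j, (-0.1+0.11j), -0.59+0.00j, -0.80+0.00j, (0.85+0j)], [(-0.15+0.17j), (-0.15-0.17j), 0.36+0.00j, 0.31+0.00j, 0.42+0.00j], [-0.69+0.00j, (-0.69-0j), (-0.29+0j), (-0.07+0j), (0.21+0j)]]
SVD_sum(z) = [[0.96, -0.45, -0.09, -0.57, 0.69],[-0.30, 0.14, 0.03, 0.18, -0.21],[-1.72, 0.8, 0.17, 1.03, -1.23],[-0.22, 0.11, 0.02, 0.13, -0.16],[-2.76, 1.29, 0.27, 1.65, -1.97]] + [[-1.01, 1.54, -1.04, 0.20, 2.45], [0.7, -1.07, 0.72, -0.14, -1.7], [0.01, -0.02, 0.01, -0.00, -0.03], [-0.13, 0.2, -0.13, 0.03, 0.31], [-0.43, 0.65, -0.44, 0.08, 1.03]] + [[-0.58, -0.56, 0.28, -0.26, 0.26], [-1.41, -1.38, 0.70, -0.64, 0.63], [1.04, 1.01, -0.51, 0.47, -0.46], [-1.08, -1.06, 0.53, -0.49, 0.48], [-0.61, -0.59, 0.30, -0.28, 0.27]] + [[0.07, -0.08, 0.15, 0.29, 0.12], [0.06, -0.06, 0.12, 0.23, 0.09], [0.18, -0.20, 0.38, 0.74, 0.30], [0.12, -0.13, 0.25, 0.49, 0.20], [-0.10, 0.11, -0.22, -0.43, -0.17]] + [[0.00, 0.00, 0.00, -0.00, 0.0], [0.0, 0.0, 0.0, -0.0, 0.0], [0.00, 0.0, 0.0, -0.0, 0.0], [-0.00, -0.00, -0.00, 0.0, -0.00], [0.00, 0.00, 0.00, -0.00, 0.0]]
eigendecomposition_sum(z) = [[-0.22+1.79j, 0.46-0.25j, -0.48-0.09j, (-0.13-0.14j), (1.73+0.33j)], [-0.24-0.73j, -0.13+0.18j, 0.20-0.05j, 0.08+0.03j, (-0.73+0.18j)], [-0.27-0.36j, (-0.04+0.12j), (0.1-0.07j), (0.05+0j), (-0.36+0.24j)], [-0.47+0.44j, (0.18+0.04j), (-0.11-0.14j), -0.00-0.07j, (0.4+0.49j)], [(-1.99-0.17j), (0.3+0.5j), (0.08-0.54j), 0.15-0.15j, -0.29+1.93j]] + [[(-0.22-1.79j), 0.46+0.25j, -0.48+0.09j, (-0.13+0.14j), 1.73-0.33j], [(-0.24+0.73j), (-0.13-0.18j), (0.2+0.05j), 0.08-0.03j, -0.73-0.18j], [(-0.27+0.36j), -0.04-0.12j, 0.10+0.07j, 0.05-0.00j, (-0.36-0.24j)], [(-0.47-0.44j), 0.18-0.04j, -0.11+0.14j, (-0+0.07j), 0.40-0.49j], [-1.99+0.17j, 0.30-0.50j, 0.08+0.54j, 0.15+0.15j, -0.29-1.93j]] + [[(-0.09+0j), (-0.45+0j), (0.21-0j), -0.20-0.00j, 0.08+0.00j], [-0.39+0.00j, (-2.05+0j), (0.96-0j), (-0.89-0j), (0.37+0j)], [0.36-0.00j, (1.87-0j), -0.87+0.00j, (0.81+0j), -0.33-0.00j], [(-0.22+0j), (-1.16+0j), 0.54-0.00j, (-0.5-0j), 0.21+0.00j], [(0.18-0j), (0.92-0j), -0.43+0.00j, (0.4+0j), -0.16-0.00j]] + [[-0j, 0.00-0.00j, 0.00+0.00j, (-0+0j), -0j],[0.00-0.00j, -0j, 0j, -0.01+0.00j, -0j],[(0.01-0j), (0.01-0j), 0.00+0.00j, -0.01+0.00j, -0j],[-0.00+0.00j, -0.00+0.00j, (-0-0j), 0.00-0.00j, -0.00+0.00j],[0.00-0.00j, 0.00-0.00j, 0j, (-0+0j), -0j]] + [[(-0.02+0j), -0.02+0.00j, (0.06-0j), (0.11-0j), -0.03+0.00j], [-0.09+0.00j, -0.06+0.00j, (0.2-0j), 0.38-0.00j, (-0.1+0j)], [-0.30+0.00j, -0.20+0.00j, (0.72-0j), (1.34-0j), -0.36+0.00j], [-0.15+0.00j, (-0.1+0j), (0.36-0j), (0.67-0j), -0.18+0.00j], [-0.08+0.00j, -0.05+0.00j, 0.18-0.00j, (0.34-0j), -0.09+0.00j]]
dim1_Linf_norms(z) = [3.51, 2.37, 2.24, 1.32, 3.89]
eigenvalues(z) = [(-0.55+3.76j), (-0.55-3.76j), (-3.68+0j), (0.01+0j), (1.21+0j)]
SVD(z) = [[0.28, -0.77, 0.26, -0.27, 0.43], [-0.09, 0.54, 0.64, -0.22, 0.5], [-0.5, 0.01, -0.47, -0.7, 0.18], [-0.07, -0.10, 0.49, -0.47, -0.73], [-0.81, -0.32, 0.27, 0.40, 0.04]] @ diag([4.933425770688979, 4.198622532697572, 3.586394587538357, 1.3150691321435448, 0.006784775961255198]) @ [[0.69, -0.32, -0.07, -0.41, 0.49], [0.31, -0.47, 0.32, -0.06, -0.76], [-0.62, -0.61, 0.31, -0.28, 0.28], [-0.19, 0.21, -0.41, -0.8, -0.32], [0.07, 0.51, 0.79, -0.32, 0.07]]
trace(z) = -3.56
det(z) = -0.66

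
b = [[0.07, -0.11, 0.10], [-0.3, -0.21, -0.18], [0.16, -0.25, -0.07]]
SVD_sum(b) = [[0.02, 0.02, 0.01],[-0.26, -0.24, -0.19],[-0.05, -0.05, -0.04]] + [[0.09, -0.10, 0.00], [-0.03, 0.03, -0.00], [0.20, -0.22, 0.0]] + [[-0.03, -0.03, 0.09], [-0.01, -0.0, 0.01], [0.01, 0.01, -0.04]]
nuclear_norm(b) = 0.84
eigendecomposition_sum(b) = [[0.14, -0.07, 0.07], [-0.14, 0.07, -0.07], [0.16, -0.08, 0.08]] + [[-0.06, -0.02, 0.04], [-0.01, -0.01, 0.01], [0.11, 0.04, -0.06]] + [[-0.01,-0.02,-0.01], [-0.14,-0.27,-0.11], [-0.11,-0.21,-0.09]]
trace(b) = -0.21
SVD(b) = [[-0.07,-0.4,-0.91], [0.98,0.15,-0.14], [0.19,-0.9,0.38]] @ diag([0.4133586758332263, 0.3229428099558244, 0.10650139253191965]) @ [[-0.65, -0.59, -0.47], [-0.67, 0.74, -0.01], [0.36, 0.31, -0.88]]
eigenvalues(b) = [0.29, -0.13, -0.37]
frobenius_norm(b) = 0.54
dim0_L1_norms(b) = [0.53, 0.57, 0.35]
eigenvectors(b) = [[-0.55, 0.49, 0.06], [0.55, 0.11, 0.78], [-0.62, -0.86, 0.62]]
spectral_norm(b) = 0.41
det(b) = 0.01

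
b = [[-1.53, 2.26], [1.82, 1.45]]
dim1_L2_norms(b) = [2.73, 2.33]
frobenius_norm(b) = 3.59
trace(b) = -0.08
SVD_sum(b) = [[-1.06, 2.46], [-0.24, 0.56]] + [[-0.47, -0.20], [2.06, 0.89]]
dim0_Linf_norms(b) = [1.82, 2.26]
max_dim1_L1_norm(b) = 3.79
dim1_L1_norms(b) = [3.79, 3.27]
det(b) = -6.33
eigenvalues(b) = [-2.56, 2.48]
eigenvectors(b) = [[-0.91, -0.49], [0.41, -0.87]]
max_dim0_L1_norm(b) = 3.71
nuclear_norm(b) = 5.05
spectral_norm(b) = 2.75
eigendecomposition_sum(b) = [[-2.04, 1.15], [0.92, -0.52]] + [[0.51, 1.11], [0.90, 1.97]]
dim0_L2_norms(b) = [2.38, 2.69]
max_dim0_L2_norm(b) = 2.69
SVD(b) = [[0.97, 0.22], [0.22, -0.97]] @ diag([2.7498094816215644, 2.302595886121606]) @ [[-0.39, 0.92],[-0.92, -0.39]]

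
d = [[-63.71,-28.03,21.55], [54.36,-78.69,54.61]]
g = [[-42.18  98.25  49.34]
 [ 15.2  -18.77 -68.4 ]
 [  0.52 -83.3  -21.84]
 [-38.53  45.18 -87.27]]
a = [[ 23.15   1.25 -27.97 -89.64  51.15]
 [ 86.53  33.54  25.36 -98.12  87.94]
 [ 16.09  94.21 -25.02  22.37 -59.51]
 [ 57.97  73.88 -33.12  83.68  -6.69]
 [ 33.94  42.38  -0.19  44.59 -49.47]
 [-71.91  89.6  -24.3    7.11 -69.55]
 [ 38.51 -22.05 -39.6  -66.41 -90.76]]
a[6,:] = [38.51, -22.05, -39.6, -66.41, -90.76]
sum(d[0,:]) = -70.19000000000001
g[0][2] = 49.34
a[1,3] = -98.12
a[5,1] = 89.6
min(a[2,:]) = -59.51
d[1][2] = 54.61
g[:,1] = [98.25, -18.77, -83.3, 45.18]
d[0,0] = -63.71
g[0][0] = -42.18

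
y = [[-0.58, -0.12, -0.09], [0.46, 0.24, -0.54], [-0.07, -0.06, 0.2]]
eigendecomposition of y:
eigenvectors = [[0.87, 0.09, -0.23],  [-0.5, -0.95, 0.95],  [0.04, 0.3, 0.21]]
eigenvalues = [-0.52, 0.37, 0.01]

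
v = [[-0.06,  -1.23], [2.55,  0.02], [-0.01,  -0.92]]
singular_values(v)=[2.55, 1.53]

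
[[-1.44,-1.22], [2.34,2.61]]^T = [[-1.44, 2.34],[-1.22, 2.61]]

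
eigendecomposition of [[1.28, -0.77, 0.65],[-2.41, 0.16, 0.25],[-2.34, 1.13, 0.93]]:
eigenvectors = [[(0.06+0.28j), 0.06-0.28j, -0.37+0.00j],[-0.38-0.19j, (-0.38+0.19j), (-0.92+0j)],[(-0.86+0j), (-0.86-0j), 0.10+0.00j]]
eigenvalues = [(1.6+1.01j), (1.6-1.01j), (-0.83+0j)]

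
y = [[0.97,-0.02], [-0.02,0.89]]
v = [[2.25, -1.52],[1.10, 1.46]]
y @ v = [[2.16, -1.50], [0.93, 1.33]]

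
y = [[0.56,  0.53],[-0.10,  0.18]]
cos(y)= [[0.87, -0.19],[0.04, 1.01]]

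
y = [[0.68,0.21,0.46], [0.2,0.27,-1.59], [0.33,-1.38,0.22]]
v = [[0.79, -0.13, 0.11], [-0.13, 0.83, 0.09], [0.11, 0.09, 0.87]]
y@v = [[0.56, 0.13, 0.49], [-0.05, 0.05, -1.34], [0.46, -1.17, 0.1]]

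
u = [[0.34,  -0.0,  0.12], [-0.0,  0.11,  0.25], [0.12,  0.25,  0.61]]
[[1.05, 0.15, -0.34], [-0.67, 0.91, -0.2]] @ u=[[0.32, -0.07, -0.04],[-0.25, 0.05, 0.03]]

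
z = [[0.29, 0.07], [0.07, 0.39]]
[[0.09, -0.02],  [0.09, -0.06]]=z @ [[0.26, -0.02], [0.18, -0.15]]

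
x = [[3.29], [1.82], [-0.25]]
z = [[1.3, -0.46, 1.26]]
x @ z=[[4.28, -1.51, 4.15],[2.37, -0.84, 2.29],[-0.32, 0.12, -0.32]]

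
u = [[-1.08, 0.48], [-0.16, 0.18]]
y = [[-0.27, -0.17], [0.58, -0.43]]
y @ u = [[0.32, -0.16], [-0.56, 0.2]]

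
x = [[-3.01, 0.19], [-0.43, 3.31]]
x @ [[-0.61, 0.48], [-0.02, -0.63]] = [[1.83, -1.56],[0.2, -2.29]]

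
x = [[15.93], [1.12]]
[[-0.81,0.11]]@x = [[-12.78]]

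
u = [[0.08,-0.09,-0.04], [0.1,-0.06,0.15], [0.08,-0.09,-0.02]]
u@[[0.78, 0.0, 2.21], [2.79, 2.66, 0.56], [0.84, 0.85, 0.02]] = [[-0.22, -0.27, 0.13], [0.04, -0.03, 0.19], [-0.21, -0.26, 0.13]]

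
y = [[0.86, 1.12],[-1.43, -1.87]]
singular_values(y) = [2.75, 0.0]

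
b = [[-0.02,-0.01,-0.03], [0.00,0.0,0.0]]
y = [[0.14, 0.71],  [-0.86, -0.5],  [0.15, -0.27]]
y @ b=[[-0.0, -0.00, -0.00],[0.02, 0.01, 0.03],[-0.0, -0.00, -0.00]]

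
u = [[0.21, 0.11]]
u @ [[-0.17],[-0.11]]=[[-0.05]]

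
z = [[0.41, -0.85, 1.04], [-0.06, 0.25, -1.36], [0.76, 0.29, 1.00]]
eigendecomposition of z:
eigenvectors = [[0.70+0.00j, (-0.65+0j), (-0.65-0j)], [-0.49+0.00j, 0.12+0.64j, 0.12-0.64j], [0.51+0.00j, 0.38+0.08j, (0.38-0.08j)]]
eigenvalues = [(1.76+0j), (-0.05+0.7j), (-0.05-0.7j)]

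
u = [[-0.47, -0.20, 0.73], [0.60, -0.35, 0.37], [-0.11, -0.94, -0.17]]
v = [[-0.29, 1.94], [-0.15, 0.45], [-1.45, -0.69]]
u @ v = [[-0.89, -1.51],[-0.66, 0.75],[0.42, -0.52]]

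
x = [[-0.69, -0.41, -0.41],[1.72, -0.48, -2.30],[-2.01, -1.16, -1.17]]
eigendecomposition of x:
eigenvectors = [[0.17, -0.26, 0.27], [-0.88, 0.88, 0.58], [0.44, -0.40, 0.77]]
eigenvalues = [0.35, 0.06, -2.74]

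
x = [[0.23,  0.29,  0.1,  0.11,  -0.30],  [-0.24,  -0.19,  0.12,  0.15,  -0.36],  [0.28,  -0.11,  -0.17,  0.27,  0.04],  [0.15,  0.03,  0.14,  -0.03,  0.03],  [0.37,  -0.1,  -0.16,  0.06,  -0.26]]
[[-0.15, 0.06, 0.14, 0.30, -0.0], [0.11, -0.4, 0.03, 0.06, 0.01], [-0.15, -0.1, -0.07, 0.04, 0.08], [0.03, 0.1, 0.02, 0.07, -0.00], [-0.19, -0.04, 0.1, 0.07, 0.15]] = x @ [[-0.25, 0.37, 0.11, 0.19, 0.20],[-0.3, 0.5, 0.14, 0.39, -0.21],[0.51, -0.01, 0.01, 0.31, -0.16],[-0.12, -0.61, -0.25, 0.34, -0.08],[0.13, 0.34, -0.33, -0.26, -0.13]]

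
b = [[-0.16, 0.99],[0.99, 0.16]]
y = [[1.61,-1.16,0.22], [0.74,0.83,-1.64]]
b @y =[[0.48, 1.01, -1.66], [1.71, -1.02, -0.04]]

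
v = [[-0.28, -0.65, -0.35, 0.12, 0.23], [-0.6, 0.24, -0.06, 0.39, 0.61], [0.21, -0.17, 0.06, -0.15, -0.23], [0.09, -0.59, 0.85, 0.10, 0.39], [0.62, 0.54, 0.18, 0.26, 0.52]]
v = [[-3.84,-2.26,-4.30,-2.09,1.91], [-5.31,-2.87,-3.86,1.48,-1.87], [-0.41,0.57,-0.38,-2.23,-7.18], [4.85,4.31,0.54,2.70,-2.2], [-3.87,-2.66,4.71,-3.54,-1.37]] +[[3.56, 1.61, 3.95, 2.21, -1.68],[4.71, 3.11, 3.8, -1.09, 2.48],[0.62, -0.74, 0.44, 2.08, 6.95],[-4.76, -4.9, 0.31, -2.60, 2.59],[4.49, 3.2, -4.53, 3.80, 1.89]]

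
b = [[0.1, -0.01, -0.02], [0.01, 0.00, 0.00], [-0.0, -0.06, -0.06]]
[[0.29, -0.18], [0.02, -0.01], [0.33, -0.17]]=b @ [[2.05, -1.38],[-2.31, 1.74],[-3.26, 1.11]]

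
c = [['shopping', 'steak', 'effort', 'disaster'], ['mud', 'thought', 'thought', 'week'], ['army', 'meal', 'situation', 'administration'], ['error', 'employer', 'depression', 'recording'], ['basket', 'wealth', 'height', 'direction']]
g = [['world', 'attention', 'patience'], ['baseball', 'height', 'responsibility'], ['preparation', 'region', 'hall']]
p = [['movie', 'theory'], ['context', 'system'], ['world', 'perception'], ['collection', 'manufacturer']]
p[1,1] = 'system'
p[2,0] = 'world'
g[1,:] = ['baseball', 'height', 'responsibility']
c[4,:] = ['basket', 'wealth', 'height', 'direction']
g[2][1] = 'region'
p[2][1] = 'perception'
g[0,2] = 'patience'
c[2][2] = 'situation'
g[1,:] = ['baseball', 'height', 'responsibility']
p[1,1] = 'system'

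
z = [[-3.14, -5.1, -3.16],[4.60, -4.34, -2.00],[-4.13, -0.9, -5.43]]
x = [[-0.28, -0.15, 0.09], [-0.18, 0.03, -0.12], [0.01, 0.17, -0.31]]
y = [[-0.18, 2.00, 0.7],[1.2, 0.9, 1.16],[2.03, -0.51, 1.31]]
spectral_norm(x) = 0.42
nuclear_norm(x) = 0.76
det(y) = -0.46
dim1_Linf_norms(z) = [5.1, 4.6, 5.43]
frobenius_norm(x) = 0.53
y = x @ z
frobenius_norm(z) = 11.71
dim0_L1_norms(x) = [0.47, 0.35, 0.52]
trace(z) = -12.91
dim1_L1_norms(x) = [0.52, 0.33, 0.49]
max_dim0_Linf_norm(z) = 5.43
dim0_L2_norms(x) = [0.33, 0.23, 0.34]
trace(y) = 2.03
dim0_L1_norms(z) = [11.87, 10.34, 10.59]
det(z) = -168.14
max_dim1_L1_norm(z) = 11.4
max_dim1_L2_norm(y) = 2.47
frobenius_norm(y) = 3.77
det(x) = 0.00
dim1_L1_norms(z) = [11.4, 10.94, 10.46]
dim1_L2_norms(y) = [2.13, 1.9, 2.47]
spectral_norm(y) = 2.97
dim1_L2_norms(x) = [0.33, 0.22, 0.35]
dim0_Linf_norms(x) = [0.28, 0.17, 0.31]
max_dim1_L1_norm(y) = 3.85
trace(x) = -0.56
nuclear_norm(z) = 18.66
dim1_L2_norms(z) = [6.77, 6.63, 6.88]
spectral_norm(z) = 9.09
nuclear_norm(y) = 5.36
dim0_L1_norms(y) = [3.41, 3.41, 3.17]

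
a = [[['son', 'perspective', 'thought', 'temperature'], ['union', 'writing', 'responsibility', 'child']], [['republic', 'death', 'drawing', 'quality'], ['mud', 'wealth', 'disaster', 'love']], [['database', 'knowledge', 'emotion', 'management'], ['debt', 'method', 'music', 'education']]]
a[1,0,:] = ['republic', 'death', 'drawing', 'quality']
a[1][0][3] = 'quality'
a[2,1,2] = 'music'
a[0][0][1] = 'perspective'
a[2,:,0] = ['database', 'debt']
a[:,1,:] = [['union', 'writing', 'responsibility', 'child'], ['mud', 'wealth', 'disaster', 'love'], ['debt', 'method', 'music', 'education']]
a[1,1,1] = 'wealth'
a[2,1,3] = 'education'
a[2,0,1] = 'knowledge'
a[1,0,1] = 'death'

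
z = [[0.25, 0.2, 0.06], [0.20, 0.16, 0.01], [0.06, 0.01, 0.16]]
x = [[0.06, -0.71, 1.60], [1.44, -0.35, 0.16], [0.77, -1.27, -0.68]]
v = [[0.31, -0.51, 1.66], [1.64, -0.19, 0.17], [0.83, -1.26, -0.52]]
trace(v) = -0.40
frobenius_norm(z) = 0.45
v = z + x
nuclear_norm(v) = 4.82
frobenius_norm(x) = 2.82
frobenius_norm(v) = 2.90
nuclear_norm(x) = 4.68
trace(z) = 0.57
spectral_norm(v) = 2.12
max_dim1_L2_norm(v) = 1.76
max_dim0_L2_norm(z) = 0.33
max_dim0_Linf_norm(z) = 0.25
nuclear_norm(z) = 0.58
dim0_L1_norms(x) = [2.27, 2.33, 2.44]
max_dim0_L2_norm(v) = 1.86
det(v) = -3.58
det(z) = -0.00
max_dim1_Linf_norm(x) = 1.6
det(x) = -3.25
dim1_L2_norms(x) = [1.75, 1.49, 1.63]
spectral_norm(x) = 2.00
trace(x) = -0.97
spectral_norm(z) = 0.42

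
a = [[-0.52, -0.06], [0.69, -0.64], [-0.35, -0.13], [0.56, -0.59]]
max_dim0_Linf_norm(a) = 0.69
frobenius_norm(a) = 1.40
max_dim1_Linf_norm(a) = 0.69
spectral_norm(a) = 1.31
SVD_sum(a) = [[-0.3, 0.23], [0.75, -0.56], [-0.16, 0.12], [0.64, -0.48]] + [[-0.22, -0.29], [-0.06, -0.08], [-0.19, -0.25], [-0.08, -0.11]]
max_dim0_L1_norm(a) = 2.12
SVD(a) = [[-0.29, -0.71], [0.72, -0.19], [-0.15, -0.62], [0.61, -0.27]] @ diag([1.3055666302120748, 0.5062566286743189]) @ [[0.8, -0.60], [0.60, 0.8]]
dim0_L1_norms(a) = [2.12, 1.42]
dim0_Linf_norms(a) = [0.69, 0.64]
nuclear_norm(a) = 1.81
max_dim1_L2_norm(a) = 0.94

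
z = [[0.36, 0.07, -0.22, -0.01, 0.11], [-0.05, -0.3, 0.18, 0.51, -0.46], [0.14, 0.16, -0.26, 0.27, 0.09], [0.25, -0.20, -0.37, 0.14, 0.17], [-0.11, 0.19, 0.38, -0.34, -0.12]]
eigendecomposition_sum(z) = [[(0.01-0j),(-0.01-0.01j),(-0.02-0.01j),0.03j,(0.01-0.01j)], [(-0.03-0.13j),-0.05+0.15j,(-0.08+0.25j),0.34-0.05j,-0.09-0.15j], [(-0.03-0.04j),0.05j,(0.01+0.09j),(0.1-0.06j),-0.05-0.03j], [0.08-0.04j,(-0.1-0.02j),(-0.18-0.02j),(0.08+0.21j),0.08-0.08j], [-0.06+0.07j,0.10-0.03j,0.17-0.05j,-0.16-0.17j,(-0.05+0.11j)]] + [[(0.01+0j), (-0.01+0.01j), -0.02+0.01j, -0.03j, 0.01+0.01j], [-0.03+0.13j, (-0.05-0.15j), -0.08-0.25j, 0.34+0.05j, (-0.09+0.15j)], [-0.03+0.04j, 0.00-0.05j, (0.01-0.09j), 0.10+0.06j, (-0.05+0.03j)], [(0.08+0.04j), (-0.1+0.02j), (-0.18+0.02j), 0.08-0.21j, (0.08+0.08j)], [-0.06-0.07j, (0.1+0.03j), (0.17+0.05j), -0.16+0.17j, (-0.05-0.11j)]] + [[(0.32-0j),0.04+0.00j,-0.08+0.00j,(-0.05+0j),(0.01-0j)], [0.08-0.00j,0.01+0.00j,(-0.02+0j),(-0.01+0j),-0j], [0.15-0.00j,(0.02+0j),(-0.04+0j),(-0.03+0j),-0j], [(0.08-0j),0.01+0.00j,(-0.02+0j),(-0.01+0j),0.00-0.00j], [0.02-0.00j,0.00+0.00j,-0.01+0.00j,(-0+0j),0.00-0.00j]] + [[(-0+0j),0.00-0.00j,0.00+0.00j,0.00-0.00j,0.00-0.00j], [-0j,-0.00+0.00j,-0.00-0.00j,-0.00+0.00j,-0.00+0.00j], [(-0+0j),-0j,0j,0.00-0.00j,0.00-0.00j], [-0.00+0.00j,0.00-0.00j,0j,0.00-0.00j,-0j], [(-0+0j),0.00-0.00j,0.00+0.00j,0.00-0.00j,0.00-0.00j]] + [[(0.02+0j), 0.06-0.00j, (-0.1+0j), 0.04-0.00j, (0.08-0j)], [(-0.07-0j), (-0.2+0j), (0.36-0j), (-0.15+0j), (-0.27+0j)], [0.04+0.00j, 0.13-0.00j, -0.24+0.00j, (0.1-0j), 0.18-0.00j], [-0.00-0.00j, -0.00+0.00j, -0j, (-0+0j), (-0+0j)], [-0.01-0.00j, -0.02+0.00j, 0.04-0.00j, (-0.02+0j), (-0.03+0j)]]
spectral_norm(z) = 0.89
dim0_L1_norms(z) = [0.91, 0.92, 1.41, 1.27, 0.95]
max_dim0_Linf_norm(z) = 0.51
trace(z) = -0.18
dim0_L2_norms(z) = [0.48, 0.44, 0.66, 0.68, 0.52]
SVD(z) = [[-0.38, -0.22, -0.33, -0.75, -0.37], [0.05, 0.95, -0.12, -0.28, 0.05], [-0.41, 0.01, -0.76, 0.38, 0.33], [-0.58, -0.01, 0.47, -0.22, 0.63], [0.59, -0.22, -0.27, -0.42, 0.6]] @ diag([0.8904003943645395, 0.8068302629244384, 0.29324448408968573, 0.2573264650429461, 0.0016815124826658956]) @ [[-0.46, 0.14, 0.72, -0.41, -0.30], [-0.13, -0.42, 0.17, 0.70, -0.54], [-0.24, -0.87, -0.1, -0.37, 0.22], [-0.82, 0.21, -0.24, 0.31, 0.36], [0.21, -0.1, 0.63, 0.34, 0.66]]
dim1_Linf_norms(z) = [0.36, 0.51, 0.27, 0.37, 0.38]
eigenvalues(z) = [(-0+0.56j), (-0-0.56j), (0.28+0j), 0j, (-0.46+0j)]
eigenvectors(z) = [[0.01-0.06j, 0.01+0.06j, -0.86+0.00j, 0.21+0.00j, (-0.23+0j)], [-0.70+0.00j, -0.70-0.00j, -0.21+0.00j, -0.10+0.00j, 0.80+0.00j], [(-0.22+0.1j), (-0.22-0.1j), -0.41+0.00j, 0.63+0.00j, -0.54+0.00j], [(-0.09-0.46j), (-0.09+0.46j), (-0.23+0j), 0.34+0.00j, 0j], [(0.27+0.39j), (0.27-0.39j), (-0.06+0j), (0.66+0j), 0.09+0.00j]]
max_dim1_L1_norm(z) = 1.5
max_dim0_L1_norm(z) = 1.41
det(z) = -0.00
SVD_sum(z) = [[0.16,-0.05,-0.25,0.14,0.10], [-0.02,0.01,0.03,-0.02,-0.01], [0.17,-0.05,-0.26,0.15,0.11], [0.24,-0.07,-0.37,0.21,0.16], [-0.24,0.07,0.37,-0.21,-0.16]] + [[0.02, 0.07, -0.03, -0.12, 0.10],  [-0.1, -0.32, 0.13, 0.54, -0.41],  [-0.00, -0.00, 0.00, 0.01, -0.01],  [0.00, 0.00, -0.00, -0.00, 0.00],  [0.02, 0.07, -0.03, -0.12, 0.09]] + [[0.02, 0.08, 0.01, 0.03, -0.02], [0.01, 0.03, 0.0, 0.01, -0.01], [0.05, 0.19, 0.02, 0.08, -0.05], [-0.03, -0.12, -0.01, -0.05, 0.03], [0.02, 0.07, 0.01, 0.03, -0.02]] + [[0.16, -0.04, 0.05, -0.06, -0.07], [0.06, -0.02, 0.02, -0.02, -0.03], [-0.08, 0.02, -0.02, 0.03, 0.03], [0.05, -0.01, 0.01, -0.02, -0.02], [0.09, -0.02, 0.03, -0.03, -0.04]] + [[-0.0, 0.00, -0.00, -0.00, -0.0],[0.00, -0.00, 0.00, 0.0, 0.00],[0.00, -0.0, 0.0, 0.0, 0.00],[0.00, -0.0, 0.0, 0.0, 0.0],[0.00, -0.00, 0.00, 0.0, 0.0]]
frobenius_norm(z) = 1.26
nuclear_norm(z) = 2.25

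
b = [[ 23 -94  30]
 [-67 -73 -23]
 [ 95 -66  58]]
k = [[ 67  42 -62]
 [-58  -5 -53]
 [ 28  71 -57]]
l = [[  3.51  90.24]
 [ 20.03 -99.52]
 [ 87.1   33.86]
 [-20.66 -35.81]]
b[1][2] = -23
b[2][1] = -66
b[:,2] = [30, -23, 58]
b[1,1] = -73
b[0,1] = -94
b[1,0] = -67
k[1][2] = -53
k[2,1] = 71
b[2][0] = 95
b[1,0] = -67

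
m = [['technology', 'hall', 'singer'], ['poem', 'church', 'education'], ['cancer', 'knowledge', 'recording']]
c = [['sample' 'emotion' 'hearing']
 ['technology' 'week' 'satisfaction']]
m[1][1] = 'church'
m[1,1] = 'church'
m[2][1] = 'knowledge'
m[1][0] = 'poem'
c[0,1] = 'emotion'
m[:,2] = ['singer', 'education', 'recording']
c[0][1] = 'emotion'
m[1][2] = 'education'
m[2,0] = 'cancer'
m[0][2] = 'singer'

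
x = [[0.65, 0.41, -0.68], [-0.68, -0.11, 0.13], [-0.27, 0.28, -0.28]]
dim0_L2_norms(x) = [0.98, 0.51, 0.75]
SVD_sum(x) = [[0.76, 0.36, -0.56], [-0.47, -0.22, 0.35], [0.04, 0.02, -0.03]] + [[-0.11, 0.08, -0.10],[-0.21, 0.15, -0.19],[-0.31, 0.23, -0.28]] + [[-0.00, -0.03, -0.02], [-0.00, -0.04, -0.03], [0.0, 0.04, 0.03]]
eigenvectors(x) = [[-0.65+0.00j,0.32-0.12j,(0.32+0.12j)], [0.65+0.00j,(0.52+0.41j),0.52-0.41j], [0.39+0.00j,0.67+0.00j,0.67-0.00j]]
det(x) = 0.05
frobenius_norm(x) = 1.33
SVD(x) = [[-0.85, -0.29, -0.44], [0.52, -0.53, -0.67], [-0.04, -0.80, 0.60]] @ diag([1.1893520762364402, 0.5948167945637516, 0.07572727155373259]) @ [[-0.76, -0.35, 0.55], [0.65, -0.48, 0.59], [0.06, 0.81, 0.59]]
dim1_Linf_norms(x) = [0.68, 0.68, 0.28]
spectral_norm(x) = 1.19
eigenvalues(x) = [(0.64+0j), (-0.19+0.22j), (-0.19-0.22j)]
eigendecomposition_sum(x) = [[0.57-0.00j, 0.16-0.00j, (-0.4+0j)], [-0.57+0.00j, -0.16+0.00j, 0.40-0.00j], [(-0.34+0j), (-0.1+0j), (0.24-0j)]] + [[0.04+0.06j, 0.12+0.06j, -0.14-0.01j], [-0.05+0.12j, 0.03+0.27j, (-0.13-0.24j)], [0.04+0.13j, 0.19+0.20j, (-0.26-0.11j)]] + [[0.04-0.06j, 0.12-0.06j, (-0.14+0.01j)], [-0.05-0.12j, 0.03-0.27j, (-0.13+0.24j)], [0.04-0.13j, (0.19-0.2j), -0.26+0.11j]]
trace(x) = 0.26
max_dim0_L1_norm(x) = 1.6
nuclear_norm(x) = 1.86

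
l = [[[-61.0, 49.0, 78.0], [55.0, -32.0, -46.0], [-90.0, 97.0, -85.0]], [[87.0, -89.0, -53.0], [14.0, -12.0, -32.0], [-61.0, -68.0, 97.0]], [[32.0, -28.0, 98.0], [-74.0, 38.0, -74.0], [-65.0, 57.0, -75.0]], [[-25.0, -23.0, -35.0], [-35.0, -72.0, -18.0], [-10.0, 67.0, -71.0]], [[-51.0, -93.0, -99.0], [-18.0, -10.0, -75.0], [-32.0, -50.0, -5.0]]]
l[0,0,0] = -61.0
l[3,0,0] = -25.0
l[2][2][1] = 57.0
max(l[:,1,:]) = 55.0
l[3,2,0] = -10.0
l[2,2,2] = -75.0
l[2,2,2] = -75.0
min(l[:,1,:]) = -75.0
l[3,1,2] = -18.0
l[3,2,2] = -71.0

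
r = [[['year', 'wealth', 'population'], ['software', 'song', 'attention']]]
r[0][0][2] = 'population'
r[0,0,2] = 'population'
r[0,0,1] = 'wealth'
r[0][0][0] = 'year'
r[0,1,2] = 'attention'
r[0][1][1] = 'song'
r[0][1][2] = 'attention'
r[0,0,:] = ['year', 'wealth', 'population']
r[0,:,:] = [['year', 'wealth', 'population'], ['software', 'song', 'attention']]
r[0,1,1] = 'song'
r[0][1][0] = 'software'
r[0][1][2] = 'attention'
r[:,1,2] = ['attention']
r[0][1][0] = 'software'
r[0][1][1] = 'song'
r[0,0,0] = 'year'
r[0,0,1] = 'wealth'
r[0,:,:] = [['year', 'wealth', 'population'], ['software', 'song', 'attention']]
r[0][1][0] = 'software'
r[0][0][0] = 'year'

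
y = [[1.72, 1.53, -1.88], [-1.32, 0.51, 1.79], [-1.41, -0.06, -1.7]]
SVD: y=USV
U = [[-0.8, -0.25, 0.54],[0.57, -0.07, 0.82],[-0.16, 0.97, 0.20]]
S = [3.52, 2.19, 1.31]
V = [[-0.54,-0.26,0.80], [-0.77,-0.22,-0.6], [-0.33,0.94,0.09]]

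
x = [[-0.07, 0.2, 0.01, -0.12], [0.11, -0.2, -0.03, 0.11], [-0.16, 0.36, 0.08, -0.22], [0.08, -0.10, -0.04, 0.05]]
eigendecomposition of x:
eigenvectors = [[-0.46,0.06,0.16,0.46], [0.5,-0.23,0.53,0.56], [-0.7,0.89,0.15,0.22], [0.23,-0.38,0.82,0.65]]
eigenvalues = [-0.21, 0.07, -0.01, 0.01]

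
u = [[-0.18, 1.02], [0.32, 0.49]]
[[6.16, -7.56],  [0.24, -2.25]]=u@[[-6.69,3.41], [4.86,-6.81]]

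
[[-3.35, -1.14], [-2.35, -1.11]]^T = [[-3.35,-2.35],[-1.14,-1.11]]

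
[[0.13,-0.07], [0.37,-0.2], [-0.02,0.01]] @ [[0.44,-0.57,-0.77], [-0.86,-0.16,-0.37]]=[[0.12, -0.06, -0.07],[0.33, -0.18, -0.21],[-0.02, 0.01, 0.01]]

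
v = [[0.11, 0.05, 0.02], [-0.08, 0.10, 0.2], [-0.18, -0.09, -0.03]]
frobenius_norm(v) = 0.34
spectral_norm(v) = 0.24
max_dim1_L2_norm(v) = 0.24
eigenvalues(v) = [(0.09+0.15j), (0.09-0.15j), (0.01+0j)]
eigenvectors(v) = [[(-0.02+0.28j),-0.02-0.28j,(-0.3+0j)], [-0.82+0.00j,(-0.82-0j),(0.81+0j)], [(0.05-0.49j),(0.05+0.49j),-0.50+0.00j]]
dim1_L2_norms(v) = [0.12, 0.24, 0.2]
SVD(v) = [[-0.36, 0.37, 0.86], [-0.71, -0.7, 0.00], [0.60, -0.61, 0.52]] @ diag([0.23876489506798246, 0.23616541637411428, 0.004149818311273271]) @ [[-0.38,  -0.6,  -0.7], [0.87,  0.01,  -0.49], [0.30,  -0.8,  0.52]]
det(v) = 0.00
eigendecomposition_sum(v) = [[(0.05+0.02j), (0.02-0.02j), 0.01-0.03j], [-0.03+0.16j, (0.05+0.07j), 0.10+0.02j], [(-0.09-0.03j), -0.05+0.03j, (-0.02+0.06j)]] + [[(0.05-0.02j),0.02+0.02j,(0.01+0.03j)], [(-0.03-0.16j),(0.05-0.07j),(0.1-0.02j)], [(-0.09+0.03j),-0.05-0.03j,-0.02-0.06j]] + [[0.00-0.00j, -0j, -0j], [-0.01+0.00j, (-0+0j), (-0.01+0j)], [(0.01-0j), 0.00-0.00j, 0.00-0.00j]]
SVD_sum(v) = [[0.03, 0.05, 0.06], [0.06, 0.10, 0.12], [-0.05, -0.09, -0.10]] + [[0.08, 0.0, -0.04], [-0.14, -0.0, 0.08], [-0.13, -0.0, 0.07]] + [[0.00, -0.0, 0.00],[0.0, -0.0, 0.00],[0.0, -0.00, 0.0]]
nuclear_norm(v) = 0.48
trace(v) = 0.18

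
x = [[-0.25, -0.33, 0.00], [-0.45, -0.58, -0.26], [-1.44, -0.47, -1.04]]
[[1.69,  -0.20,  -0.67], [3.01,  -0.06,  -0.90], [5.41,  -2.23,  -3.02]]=x @ [[-2.75, 2.96, 3.04], [-3.05, -1.65, -0.27], [-0.02, -1.21, -1.18]]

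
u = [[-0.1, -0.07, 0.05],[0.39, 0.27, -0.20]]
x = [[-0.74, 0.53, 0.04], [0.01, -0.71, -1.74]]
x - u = [[-0.64, 0.6, -0.01], [-0.38, -0.98, -1.54]]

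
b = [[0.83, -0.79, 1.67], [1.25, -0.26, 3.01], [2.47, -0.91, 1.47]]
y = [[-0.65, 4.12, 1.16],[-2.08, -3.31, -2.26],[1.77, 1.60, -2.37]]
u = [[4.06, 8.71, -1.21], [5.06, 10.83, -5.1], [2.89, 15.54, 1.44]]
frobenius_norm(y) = 7.10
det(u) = 135.97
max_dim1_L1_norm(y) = 7.65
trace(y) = -6.33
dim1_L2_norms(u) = [9.69, 13.0, 15.87]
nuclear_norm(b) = 6.59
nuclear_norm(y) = 11.33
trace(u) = 16.33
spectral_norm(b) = 4.64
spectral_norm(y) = 5.94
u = b @ y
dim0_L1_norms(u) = [12.01, 35.08, 7.75]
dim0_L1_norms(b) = [4.55, 1.96, 6.15]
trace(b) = 2.04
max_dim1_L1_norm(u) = 20.99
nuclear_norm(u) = 28.62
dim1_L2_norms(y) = [4.33, 4.52, 3.36]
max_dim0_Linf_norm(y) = 4.12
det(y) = -41.30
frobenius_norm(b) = 4.89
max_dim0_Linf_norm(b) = 3.01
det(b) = -3.29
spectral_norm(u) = 21.97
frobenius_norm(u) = 22.69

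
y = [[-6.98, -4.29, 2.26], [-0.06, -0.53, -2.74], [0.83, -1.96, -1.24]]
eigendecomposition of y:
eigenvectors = [[0.99, -0.34, -0.48], [-0.06, 0.64, 0.68], [-0.16, 0.69, -0.56]]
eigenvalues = [-7.09, -3.46, 1.8]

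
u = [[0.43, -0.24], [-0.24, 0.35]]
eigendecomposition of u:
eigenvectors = [[0.76, 0.65],[-0.65, 0.76]]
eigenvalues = [0.63, 0.15]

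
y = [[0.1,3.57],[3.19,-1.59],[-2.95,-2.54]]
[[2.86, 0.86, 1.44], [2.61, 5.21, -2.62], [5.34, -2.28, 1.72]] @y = [[-1.22, 5.19], [24.61, 7.69], [-11.81, 18.32]]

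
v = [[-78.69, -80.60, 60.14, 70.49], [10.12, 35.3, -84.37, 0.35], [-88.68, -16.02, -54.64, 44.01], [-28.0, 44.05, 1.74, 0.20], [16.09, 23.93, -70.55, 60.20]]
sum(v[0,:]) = -28.659999999999997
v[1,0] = 10.12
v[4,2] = -70.55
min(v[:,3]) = 0.2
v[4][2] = -70.55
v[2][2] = -54.64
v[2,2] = -54.64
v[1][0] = 10.12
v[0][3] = 70.49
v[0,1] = -80.6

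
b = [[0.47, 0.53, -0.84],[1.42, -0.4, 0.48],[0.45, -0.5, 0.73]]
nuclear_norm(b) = 2.99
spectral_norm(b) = 1.77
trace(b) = 0.80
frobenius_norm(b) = 2.14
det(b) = -0.01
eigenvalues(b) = [1.05, -0.29, 0.05]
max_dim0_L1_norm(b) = 2.34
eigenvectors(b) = [[0.72, 0.09, 0.07],[0.69, -0.88, 0.83],[-0.06, -0.47, 0.56]]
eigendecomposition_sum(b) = [[0.55, 0.46, -0.75], [0.52, 0.44, -0.72], [-0.05, -0.04, 0.06]] + [[-0.08,0.08,-0.11], [0.8,-0.75,1.01], [0.43,-0.40,0.54]] + [[0.01, -0.01, 0.02], [0.10, -0.09, 0.19], [0.07, -0.06, 0.13]]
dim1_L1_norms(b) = [1.84, 2.3, 1.68]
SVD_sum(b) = [[-0.21, 0.11, -0.14],[1.14, -0.57, 0.77],[0.7, -0.35, 0.47]] + [[0.68, 0.42, -0.7], [0.28, 0.17, -0.29], [-0.25, -0.15, 0.26]] + [[0.0,  0.00,  0.0], [-0.0,  -0.00,  -0.0], [0.00,  0.00,  0.00]]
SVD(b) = [[0.16,  0.88,  0.46], [-0.84,  0.36,  -0.4], [-0.52,  -0.32,  0.79]] @ diag([1.7682244025011995, 1.2136469572510258, 0.0065973899841276175]) @ [[-0.77, 0.38, -0.52],  [0.64, 0.4, -0.66],  [0.05, 0.83, 0.55]]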